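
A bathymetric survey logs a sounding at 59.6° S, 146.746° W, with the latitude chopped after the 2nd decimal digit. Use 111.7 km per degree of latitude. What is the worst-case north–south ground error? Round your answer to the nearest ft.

3665 ft

Truncating at 2 decimal places can drop up to a full unit in the last place, so the latitude may be off by as much as 0.01°.
So the N–S error is at most 0.01 × 111700 = 1117 m.
Converting: 1117 m × 3.2808 ft/m ≈ 3664.7 ft.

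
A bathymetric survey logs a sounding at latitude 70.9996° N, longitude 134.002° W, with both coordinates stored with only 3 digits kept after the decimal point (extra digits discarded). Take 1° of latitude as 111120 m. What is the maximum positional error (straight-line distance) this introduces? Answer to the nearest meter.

117 meters

Truncating at 3 decimal places can drop up to a full unit in the last place, so each coordinate may be off by as much as 0.001°.
Latitude error → 0.001 × 111120 = 111.12 m along the meridian.
Longitude error → 0.001 × 111120 × cos 70.9996° = 0.001 × 111120 × 0.3256 ≈ 36.1779 m.
Combining orthogonally: (111.12² + 36.1779²)^½ ≈ 116.861 m.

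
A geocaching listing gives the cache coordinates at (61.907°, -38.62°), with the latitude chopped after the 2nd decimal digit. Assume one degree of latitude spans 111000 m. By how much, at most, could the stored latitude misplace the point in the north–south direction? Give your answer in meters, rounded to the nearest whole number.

Truncating at 2 decimal places can drop up to a full unit in the last place, so the latitude may be off by as much as 0.01°.
So the N–S error is at most 0.01 × 111000 = 1110 m.

1110 meters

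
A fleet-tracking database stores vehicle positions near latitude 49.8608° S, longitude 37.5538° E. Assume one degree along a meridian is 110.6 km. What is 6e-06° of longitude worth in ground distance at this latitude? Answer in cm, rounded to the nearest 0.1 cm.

42.8 cm

6e-06° of longitude at 49.8608° is 6e-06 × 110600 × cos 49.8608° ≈ 6e-06 × 71297.9 = 0.427788 m.
That is 0.427788 m = 42.779 cm.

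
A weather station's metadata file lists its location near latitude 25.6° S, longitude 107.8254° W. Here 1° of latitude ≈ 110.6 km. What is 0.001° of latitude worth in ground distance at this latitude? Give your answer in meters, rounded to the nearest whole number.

Along a meridian 0.001° is 0.001 × 110600 = 110.6 m.

111 meters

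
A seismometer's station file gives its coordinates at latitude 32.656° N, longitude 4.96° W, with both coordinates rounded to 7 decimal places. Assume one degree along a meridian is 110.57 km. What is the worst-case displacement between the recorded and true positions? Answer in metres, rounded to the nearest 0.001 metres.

0.007 metres

Rounding to 7 decimal places leaves each coordinate within ±5e-08° of the true value.
N–S: 5e-08° × 110570 m/° = 0.0055285 m.
E–W at 32.656°: 5e-08° × 110570 × cos 32.656° = 5e-08 × 110570 × 0.8419 ≈ 0.00465458 m.
Worst case both components are at the extreme and orthogonal: √(0.0055285² + 0.00465458²) ≈ 0.007227 m.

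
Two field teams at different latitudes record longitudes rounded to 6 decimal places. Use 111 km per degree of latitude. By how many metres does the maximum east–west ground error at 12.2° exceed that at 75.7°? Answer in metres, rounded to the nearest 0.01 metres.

0.04 metres

Rounding to 6 decimal places leaves the longitude within ±5e-07° of the true value.
At 12.2°: 5e-07° × 111000 × cos 12.2° = 5e-07 × 111000 × 0.9774 ≈ 0.054247 m.
At 75.7°: 5e-07° × 111000 × cos 75.7° = 5e-07 × 111000 × 0.2470 ≈ 0.013708 m.
Difference: 0.054247 − 0.013708 = 0.040538 m.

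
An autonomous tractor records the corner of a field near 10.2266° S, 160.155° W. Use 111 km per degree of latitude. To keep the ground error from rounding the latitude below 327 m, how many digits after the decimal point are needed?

One degree of latitude covers 111000 m.
With N decimal places the half-ulp bound is 0.5·10⁻ᴺ°, or 0.5·10⁻ᴺ × 111000 m on the ground.
Setting 55500 × 10⁻ᴺ ≤ 327 gives 10ᴺ ≥ 169.7, i.e. N ≥ 2.23.
N = 2 would give 555 m (too coarse); N = 3 gives 55.5 m ≤ 327 m.

3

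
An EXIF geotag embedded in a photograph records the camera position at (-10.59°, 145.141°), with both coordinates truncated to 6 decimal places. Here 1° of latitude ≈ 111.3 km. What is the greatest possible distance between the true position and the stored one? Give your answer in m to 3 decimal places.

Truncating at 6 decimal places can drop up to a full unit in the last place, so each coordinate may be off by as much as 1e-06°.
North–south component: 1e-06° × 111300 = 0.1113 m.
Longitude error → 1e-06 × 111300 × cos 10.59° = 1e-06 × 111300 × 0.9830 ≈ 0.109404 m.
The two errors are perpendicular, so the maximum displacement is √(0.1113² + 0.109404²) ≈ 0.156067 m.

0.156 m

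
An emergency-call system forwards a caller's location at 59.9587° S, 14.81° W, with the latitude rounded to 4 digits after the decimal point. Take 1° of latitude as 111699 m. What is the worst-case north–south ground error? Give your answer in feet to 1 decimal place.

18.3 feet

Rounding to 4 decimal places leaves the latitude within ±5e-05° of the true value.
North–south distance: 5e-05° × 111699 m/° = 5.58495 m.
In feet: 5.58495 m ÷ 0.3048 ≈ 18.323 ft.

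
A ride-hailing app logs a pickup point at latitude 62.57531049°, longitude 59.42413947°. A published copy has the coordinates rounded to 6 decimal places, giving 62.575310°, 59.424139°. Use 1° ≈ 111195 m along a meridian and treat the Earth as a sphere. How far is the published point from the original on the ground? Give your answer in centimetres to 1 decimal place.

The latitude changed by +0.00000049° and the longitude by +0.00000047°.
N–S: 0.00000049° × 111195 m/° = 0.0544855 m.
East–west at this latitude: 0.00000047° × 111195 × cos 62.5753° ≈ 0.00000047 × 51214.5 = 0.0240708 m.
Distance: √(0.0544855² + 0.0240708²) ≈ 0.0595657 m.
That is 0.0595657 m = 5.9566 cm.

6.0 centimetres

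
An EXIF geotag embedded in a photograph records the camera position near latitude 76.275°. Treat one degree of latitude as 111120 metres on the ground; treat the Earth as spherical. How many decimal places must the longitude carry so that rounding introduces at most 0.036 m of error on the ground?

At 76.275° one degree of longitude covers 111120 × cos 76.275° ≈ 111120 × 0.2373 ≈ 26364.6 m.
N decimal places → at most half a unit in the last place, 0.5 × 10⁻ᴺ° = 26364.6/2 × 10⁻ᴺ m.
Setting 13182.3 × 10⁻ᴺ ≤ 0.036 gives 10ᴺ ≥ 3.662e+05, i.e. N ≥ 5.56.
At 5 places the error can reach 0.132 m, but 6 places keeps it to 0.0132 m.

6 decimal places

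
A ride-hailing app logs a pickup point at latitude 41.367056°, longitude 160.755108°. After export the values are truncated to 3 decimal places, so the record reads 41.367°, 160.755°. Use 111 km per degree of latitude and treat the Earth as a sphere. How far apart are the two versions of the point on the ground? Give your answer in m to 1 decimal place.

The latitude changed by +0.000056° and the longitude by +0.000108°.
North–south shift: 0.000056 × 111000 = 6.216 m.
E–W at 41.367°: 0.000108° × 111000 × cos 41.367° = 0.000108 × 111000 × 0.7505 ≈ 8.9969 m.
Combined displacement = (6.216² + 8.9969²)^½ ≈ 10.9354 m.

10.9 m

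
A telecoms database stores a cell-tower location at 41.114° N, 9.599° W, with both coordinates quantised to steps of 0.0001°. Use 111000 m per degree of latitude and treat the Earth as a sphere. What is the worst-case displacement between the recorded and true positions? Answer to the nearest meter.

7 meters

With a 0.0001° grid the true value lies within half a step, ±0.0001°/2 = ±5e-05°, of the stored one.
N–S: 5e-05° × 111000 m/° = 5.55 m.
E–W at 41.114°: 5e-05° × 111000 × cos 41.114° = 5e-05 × 111000 × 0.7534 ≈ 4.18139 m.
Combining orthogonally: (5.55² + 4.18139²)^½ ≈ 6.94885 m.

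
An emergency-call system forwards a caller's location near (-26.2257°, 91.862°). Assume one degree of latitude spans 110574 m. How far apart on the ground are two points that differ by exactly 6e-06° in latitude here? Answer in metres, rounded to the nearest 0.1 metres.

Along a meridian 6e-06° is 6e-06 × 110574 = 0.663444 m.

0.7 metres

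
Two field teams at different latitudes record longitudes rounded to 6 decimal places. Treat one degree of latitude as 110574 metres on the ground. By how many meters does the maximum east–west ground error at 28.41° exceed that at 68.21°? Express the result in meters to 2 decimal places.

Rounding to 6 decimal places leaves the longitude within ±5e-07° of the true value.
At 28.41°: 5e-07° × 110574 × cos 28.41° = 5e-07 × 110574 × 0.8796 ≈ 0.048629 m.
At 68.21°: 5e-07° × 110574 × cos 68.21° = 5e-07 × 110574 × 0.3712 ≈ 0.020523 m.
Difference: 0.048629 − 0.020523 = 0.028106 m.

0.03 meters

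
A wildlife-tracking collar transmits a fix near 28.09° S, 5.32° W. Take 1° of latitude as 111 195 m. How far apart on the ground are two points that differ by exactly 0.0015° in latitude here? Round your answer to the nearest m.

167 m

0.0015° × 111195 m/° = 166.792 m.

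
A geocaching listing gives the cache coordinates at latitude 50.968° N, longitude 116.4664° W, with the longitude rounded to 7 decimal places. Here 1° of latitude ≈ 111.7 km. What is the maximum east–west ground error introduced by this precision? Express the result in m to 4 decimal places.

0.0035 m

Rounding to 7 decimal places leaves the longitude within ±5e-08° of the true value.
At latitude 50.968° a degree of longitude spans 111700 m × cos 50.968° = 111700 × 0.6298 ≈ 70343.6 m.
So at most 5e-08° × 70343.6 ≈ 0.00351718 m east–west.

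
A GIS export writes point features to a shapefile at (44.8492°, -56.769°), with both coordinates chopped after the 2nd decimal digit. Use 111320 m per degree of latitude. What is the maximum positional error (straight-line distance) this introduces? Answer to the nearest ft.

Truncating at 2 decimal places can drop up to a full unit in the last place, so each coordinate may be off by as much as 0.01°.
Latitude error → 0.01 × 111320 = 1113.2 m along the meridian.
E–W at 44.8492°: 0.01° × 111320 × cos 44.8492° = 0.01 × 111320 × 0.7090 ≈ 789.22 m.
Worst case both components are at the extreme and orthogonal: √(1113.2² + 789.22²) ≈ 1364.58 m.
In feet: 1364.58 m ÷ 0.3048 ≈ 4477 ft.

4477 ft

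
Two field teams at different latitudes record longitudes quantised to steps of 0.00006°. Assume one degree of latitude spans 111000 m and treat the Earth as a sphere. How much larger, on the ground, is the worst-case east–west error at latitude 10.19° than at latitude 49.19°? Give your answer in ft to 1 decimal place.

3.6 ft

With a 0.00006° grid the true value lies within half a step, ±0.00006°/2 = ±3e-05°, of the stored one.
At 10.19°: 3e-05° × 111000 × cos 10.19° = 3e-05 × 111000 × 0.9842 ≈ 3.2775 m.
At 49.19°: 3e-05° × 111000 × cos 49.19° = 3e-05 × 111000 × 0.6536 ≈ 2.1763 m.
Difference: 3.2775 − 2.1763 = 1.1011 m.
In feet: 1.10114 m ÷ 0.3048 ≈ 3.6127 ft.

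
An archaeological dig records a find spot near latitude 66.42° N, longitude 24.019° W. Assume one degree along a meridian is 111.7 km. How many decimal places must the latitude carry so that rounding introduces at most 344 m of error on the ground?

3 decimal places

One degree of latitude covers 111700 m.
N decimal places → at most half a unit in the last place, 0.5 × 10⁻ᴺ° = 111700/2 × 10⁻ᴺ m.
Need 0.5 × 111700 × 10⁻ᴺ ≤ 344 → 10⁻ᴺ ≤ 6.159e-03, so N ≥ 2.21.
So 3 decimal places suffice (55.9 m); 2 would allow up to 558 m.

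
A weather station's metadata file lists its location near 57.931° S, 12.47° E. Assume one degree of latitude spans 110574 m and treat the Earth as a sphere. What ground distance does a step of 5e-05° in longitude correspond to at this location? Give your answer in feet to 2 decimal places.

At 57.931° a degree of longitude is 110574 × cos 57.931° ≈ 58708.2 m, so 5e-05° corresponds to 2.93541 m.
Converting: 2.93541 m × 3.2808 ft/m ≈ 9.6306 ft.

9.63 feet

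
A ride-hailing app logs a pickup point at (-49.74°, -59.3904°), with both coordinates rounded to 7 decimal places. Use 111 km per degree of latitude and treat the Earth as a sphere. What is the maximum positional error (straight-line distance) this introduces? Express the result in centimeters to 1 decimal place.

0.7 centimeters

Rounding to 7 decimal places leaves each coordinate within ±5e-08° of the true value.
North–south component: 5e-08° × 111000 = 0.00555 m.
Longitude error → 5e-08 × 111000 × cos 49.74° = 5e-08 × 111000 × 0.6463 ≈ 0.00358673 m.
Combining orthogonally: (0.00555² + 0.00358673²)^½ ≈ 0.00660811 m.
That is 0.00660811 m = 0.66081 cm.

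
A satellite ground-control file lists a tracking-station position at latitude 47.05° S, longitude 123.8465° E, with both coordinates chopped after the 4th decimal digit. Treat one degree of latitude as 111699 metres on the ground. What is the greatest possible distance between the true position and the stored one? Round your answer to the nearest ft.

44 ft

Truncating at 4 decimal places can drop up to a full unit in the last place, so each coordinate may be off by as much as 0.0001°.
North–south component: 0.0001° × 111699 = 11.1699 m.
Longitude error → 0.0001 × 111699 × cos 47.05° = 0.0001 × 111699 × 0.6814 ≈ 7.61072 m.
Combining orthogonally: (11.1699² + 7.61072²)^½ ≈ 13.5163 m.
In feet: 13.5163 m ÷ 0.3048 ≈ 44.345 ft.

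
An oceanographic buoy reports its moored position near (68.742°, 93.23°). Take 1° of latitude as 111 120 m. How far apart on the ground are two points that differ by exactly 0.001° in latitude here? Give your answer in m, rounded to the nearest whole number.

111 m

0.001° × 111120 m/° = 111.12 m.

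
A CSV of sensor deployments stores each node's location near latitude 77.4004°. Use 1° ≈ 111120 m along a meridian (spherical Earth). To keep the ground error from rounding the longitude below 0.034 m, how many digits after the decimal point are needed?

At 77.4004° one degree of longitude covers 111120 × cos 77.4004° ≈ 111120 × 0.2181 ≈ 24239.3 m.
N decimal places → at most half a unit in the last place, 0.5 × 10⁻ᴺ° = 24239.3/2 × 10⁻ᴺ m.
Need 0.5 × 24239.3 × 10⁻ᴺ ≤ 0.034 → 10⁻ᴺ ≤ 2.805e-06, so N ≥ 5.55.
So 6 decimal places suffice (0.0121 m); 5 would allow up to 0.121 m.

6 decimal places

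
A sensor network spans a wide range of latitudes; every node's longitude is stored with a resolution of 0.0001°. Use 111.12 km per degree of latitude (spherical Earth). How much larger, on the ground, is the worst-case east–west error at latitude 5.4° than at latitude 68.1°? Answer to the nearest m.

With a 0.0001° grid the true value lies within half a step, ±0.0001°/2 = ±5e-05°, of the stored one.
At 5.4°: 5e-05° × 111120 × cos 5.4° = 5e-05 × 111120 × 0.9956 ≈ 5.5313 m.
At 68.1°: 5e-05° × 111120 × cos 68.1° = 5e-05 × 111120 × 0.3730 ≈ 2.0723 m.
Difference: 5.5313 − 2.0723 = 3.459 m.

3 m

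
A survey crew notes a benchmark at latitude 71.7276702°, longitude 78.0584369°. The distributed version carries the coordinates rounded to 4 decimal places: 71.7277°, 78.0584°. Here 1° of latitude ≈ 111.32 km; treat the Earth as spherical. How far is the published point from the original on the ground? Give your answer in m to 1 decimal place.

The latitude changed by -0.0000298° and the longitude by +0.0000369°.
North–south shift: -0.0000298 × 111320 = -3.31734 m.
East–west at this latitude: 0.0000369° × 111320 × cos 71.7277° ≈ 0.0000369 × 34902.5 = 1.2879 m.
Combined displacement = (3.31734² + 1.2879²)^½ ≈ 3.55857 m.

3.6 m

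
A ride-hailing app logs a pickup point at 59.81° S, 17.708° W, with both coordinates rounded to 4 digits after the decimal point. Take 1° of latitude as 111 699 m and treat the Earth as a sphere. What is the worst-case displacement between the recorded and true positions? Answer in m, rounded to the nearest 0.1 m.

6.3 m

Rounding to 4 decimal places leaves each coordinate within ±5e-05° of the true value.
N–S: 5e-05° × 111699 m/° = 5.58495 m.
East–west component at 59.81°: 5e-05° × 111699 × cos 59.81° ≈ 5e-05 × 56170 ≈ 2.8085 m.
Worst case both components are at the extreme and orthogonal: √(5.58495² + 2.8085²) ≈ 6.25135 m.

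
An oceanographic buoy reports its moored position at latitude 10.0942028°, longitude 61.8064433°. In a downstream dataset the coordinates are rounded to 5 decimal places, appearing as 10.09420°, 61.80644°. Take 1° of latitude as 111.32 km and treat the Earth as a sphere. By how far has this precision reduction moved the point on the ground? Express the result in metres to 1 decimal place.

The latitude changed by +0.0000028° and the longitude by +0.0000033°.
North–south shift: 0.0000028 × 111320 = 0.311696 m.
E–W at 10.0942°: 0.0000033° × 111320 × cos 10.0942° = 0.0000033 × 111320 × 0.9845 ≈ 0.36167 m.
Distance: √(0.311696² + 0.36167²) ≈ 0.477451 m.

0.5 metres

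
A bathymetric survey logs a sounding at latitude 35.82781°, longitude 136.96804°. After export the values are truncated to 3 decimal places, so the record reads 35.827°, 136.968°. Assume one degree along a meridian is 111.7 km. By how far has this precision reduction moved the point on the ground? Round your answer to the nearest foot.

Δlat = 35.82781 − 35.827 = +0.00081°; Δlon = 136.96804 − 136.968 = +0.00004°.
North–south shift: 0.00081 × 111700 = 90.477 m.
East–west at this latitude: 0.00004° × 111700 × cos 35.827° ≈ 0.00004 × 90565 = 3.6226 m.
Hypotenuse of the two orthogonal shifts: √(90.477² + 3.6226²) = 90.5495 m.
In feet: 90.5495 m ÷ 0.3048 ≈ 297.08 ft.

297 feet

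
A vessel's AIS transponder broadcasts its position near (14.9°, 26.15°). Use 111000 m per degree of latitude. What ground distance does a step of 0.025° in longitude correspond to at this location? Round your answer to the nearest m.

At 14.9° a degree of longitude is 111000 × cos 14.9° ≈ 107268 m, so 0.025° corresponds to 2681.69 m.

2682 m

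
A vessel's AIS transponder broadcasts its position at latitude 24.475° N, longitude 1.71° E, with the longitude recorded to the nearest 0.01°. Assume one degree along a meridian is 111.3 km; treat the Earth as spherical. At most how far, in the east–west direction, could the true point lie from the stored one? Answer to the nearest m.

Rounding to 2 decimal places leaves the longitude within ±0.005° of the true value.
One degree of longitude at 24.475° is 111300 × cos 24.475° ≈ 111300 × 0.9101 = 101299 m.
So at most 0.005° × 101299 ≈ 506.494 m east–west.

506 m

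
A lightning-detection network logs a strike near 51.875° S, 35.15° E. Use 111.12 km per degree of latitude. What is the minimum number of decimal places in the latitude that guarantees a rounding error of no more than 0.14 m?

6 decimal places

One degree of latitude covers 111120 m.
N decimal places → at most half a unit in the last place, 0.5 × 10⁻ᴺ° = 111120/2 × 10⁻ᴺ m.
Need 0.5 × 111120 × 10⁻ᴺ ≤ 0.14 → 10⁻ᴺ ≤ 2.520e-06, so N ≥ 5.60.
So 6 decimal places suffice (0.0556 m); 5 would allow up to 0.556 m.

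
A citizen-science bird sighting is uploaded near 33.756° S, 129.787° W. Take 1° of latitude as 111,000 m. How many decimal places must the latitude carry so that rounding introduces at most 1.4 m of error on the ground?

One degree of latitude covers 111000 m.
N decimal places → at most half a unit in the last place, 0.5 × 10⁻ᴺ° = 111000/2 × 10⁻ᴺ m.
Setting 55500 × 10⁻ᴺ ≤ 1.4 gives 10ᴺ ≥ 3.964e+04, i.e. N ≥ 4.60.
At 4 places the error can reach 5.55 m, but 5 places keeps it to 0.555 m.

5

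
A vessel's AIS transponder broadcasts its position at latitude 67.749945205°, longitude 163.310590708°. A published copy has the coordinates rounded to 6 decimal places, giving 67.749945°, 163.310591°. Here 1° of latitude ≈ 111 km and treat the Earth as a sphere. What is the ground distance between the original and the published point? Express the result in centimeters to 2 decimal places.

The latitude changed by +0.000000205° and the longitude by -0.000000292°.
N–S: 0.000000205° × 111000 m/° = 0.022755 m.
East–west at this latitude: -0.000000292° × 111000 × cos 67.7499° ≈ -0.000000292 × 42030.1 = -0.0122728 m.
Hypotenuse of the two orthogonal shifts: √(0.022755² + 0.0122728²) = 0.0258537 m.
That is 0.0258537 m = 2.5854 cm.

2.59 centimeters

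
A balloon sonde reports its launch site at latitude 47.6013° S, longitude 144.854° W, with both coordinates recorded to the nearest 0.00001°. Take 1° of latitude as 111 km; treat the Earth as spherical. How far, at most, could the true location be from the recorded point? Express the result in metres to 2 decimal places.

0.67 metres

Rounding to 5 decimal places leaves each coordinate within ±5e-06° of the true value.
North–south component: 5e-06° × 111000 = 0.555 m.
East–west component at 47.6013°: 5e-06° × 111000 × cos 47.6013° ≈ 5e-06 × 74845.7 ≈ 0.374229 m.
Combining orthogonally: (0.555² + 0.374229²)^½ ≈ 0.669382 m.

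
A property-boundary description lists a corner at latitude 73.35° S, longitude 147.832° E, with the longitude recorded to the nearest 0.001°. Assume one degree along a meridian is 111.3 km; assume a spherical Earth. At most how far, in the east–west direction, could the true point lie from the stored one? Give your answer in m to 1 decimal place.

Rounding to 3 decimal places leaves the longitude within ±0.0005° of the true value.
At latitude 73.35° a degree of longitude spans 111300 m × cos 73.35° = 111300 × 0.2865 ≈ 31890.2 m.
Maximum E–W displacement: 0.0005 × 31890.2 = 15.9451 m.

15.9 m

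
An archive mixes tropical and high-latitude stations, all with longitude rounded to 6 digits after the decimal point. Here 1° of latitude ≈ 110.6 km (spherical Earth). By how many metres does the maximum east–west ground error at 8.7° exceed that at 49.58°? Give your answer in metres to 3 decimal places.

Rounding to 6 decimal places leaves the longitude within ±5e-07° of the true value.
At 8.7°: 5e-07° × 110600 × cos 8.7° = 5e-07 × 110600 × 0.9885 ≈ 0.054664 m.
At 49.58°: 5e-07° × 110600 × cos 49.58° = 5e-07 × 110600 × 0.6484 ≈ 0.035856 m.
So the lower-latitude error exceeds the higher by 0.054664 − 0.035856 = 0.018808 m.

0.019 metres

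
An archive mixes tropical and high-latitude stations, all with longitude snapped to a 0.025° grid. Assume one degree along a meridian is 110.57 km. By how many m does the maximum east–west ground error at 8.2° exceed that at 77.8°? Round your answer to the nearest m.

With a 0.025° grid the true value lies within half a step, ±0.025°/2 = ±0.0125°, of the stored one.
Error at 8.2° = 0.0125° × 110570 × cos 8.2° ≈ 1382.1 × 0.9898 = 1368 m.
At 77.8°: 0.0125° × 110570 × cos 77.8° = 0.0125 × 110570 × 0.2113 ≈ 292.08 m.
Difference: 1368 − 292.08 = 1075.9 m.

1076 m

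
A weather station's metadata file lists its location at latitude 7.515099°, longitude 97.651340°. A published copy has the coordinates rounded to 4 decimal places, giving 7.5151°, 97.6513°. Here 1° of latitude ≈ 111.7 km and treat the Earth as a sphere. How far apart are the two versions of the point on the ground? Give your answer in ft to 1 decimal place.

Δlat = 7.515099 − 7.5151 = -0.000001°; Δlon = 97.651340 − 97.6513 = +0.000040°.
N–S: -0.000001° × 111700 m/° = -0.1117 m.
E–W at 7.5151°: 0.000040° × 111700 × cos 7.5151° = 0.000040 × 111700 × 0.9914 ≈ 4.42962 m.
Hypotenuse of the two orthogonal shifts: √(0.1117² + 4.42962²) = 4.43103 m.
In feet: 4.43103 m ÷ 0.3048 ≈ 14.537 ft.

14.5 ft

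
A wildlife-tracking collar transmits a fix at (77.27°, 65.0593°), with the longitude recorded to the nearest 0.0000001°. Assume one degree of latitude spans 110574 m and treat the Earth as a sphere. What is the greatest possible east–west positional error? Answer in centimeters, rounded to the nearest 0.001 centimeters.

0.122 centimeters

Rounding to 7 decimal places leaves the longitude within ±5e-08° of the true value.
At latitude 77.27° a degree of longitude spans 110574 m × cos 77.27° = 110574 × 0.2204 ≈ 24365.8 m.
East–west error: 5e-08° × 24365.8 m/° ≈ 0.00121829 m.
That is 0.00121829 m = 0.12183 cm.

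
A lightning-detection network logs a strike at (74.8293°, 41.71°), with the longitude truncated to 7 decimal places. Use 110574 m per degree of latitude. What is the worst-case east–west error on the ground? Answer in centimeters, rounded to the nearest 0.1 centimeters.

Truncating at 7 decimal places can drop up to a full unit in the last place, so the longitude may be off by as much as 1e-07°.
At latitude 74.8293° a degree of longitude spans 110574 m × cos 74.8293° = 110574 × 0.2617 ≈ 28936.7 m.
East–west error: 1e-07° × 28936.7 m/° ≈ 0.00289367 m.
That is 0.00289367 m = 0.28937 cm.

0.3 centimeters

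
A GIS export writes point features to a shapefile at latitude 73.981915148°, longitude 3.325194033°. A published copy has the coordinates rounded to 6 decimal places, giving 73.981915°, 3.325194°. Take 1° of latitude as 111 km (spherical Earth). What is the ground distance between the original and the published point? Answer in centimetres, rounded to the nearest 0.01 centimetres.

1.65 centimetres

Δlat = 73.981915148 − 73.981915 = +0.000000148°; Δlon = 3.325194033 − 3.325194 = +0.000000033°.
North–south shift: 0.000000148 × 111000 = 0.016428 m.
E–W at 73.9819°: 0.000000033° × 111000 × cos 73.9819° = 0.000000033 × 111000 × 0.2759 ≈ 0.00101077 m.
Distance: √(0.016428² + 0.00101077²) ≈ 0.0164591 m.
That is 0.0164591 m = 1.6459 cm.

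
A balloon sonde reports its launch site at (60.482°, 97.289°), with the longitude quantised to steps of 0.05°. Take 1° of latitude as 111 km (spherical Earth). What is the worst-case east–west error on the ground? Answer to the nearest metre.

1367 metres

With a 0.05° grid the true value lies within half a step, ±0.05°/2 = ±0.025°, of the stored one.
One degree of longitude at 60.482° is 111000 × cos 60.482° ≈ 111000 × 0.4927 = 54689.4 m.
East–west error: 0.025° × 54689.4 m/° ≈ 1367.23 m.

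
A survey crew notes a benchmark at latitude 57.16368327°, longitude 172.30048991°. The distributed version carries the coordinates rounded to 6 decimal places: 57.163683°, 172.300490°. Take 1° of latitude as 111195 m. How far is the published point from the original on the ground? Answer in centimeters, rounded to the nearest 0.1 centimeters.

3.1 centimeters

Δlat = 57.16368327 − 57.163683 = +0.00000027°; Δlon = 172.30048991 − 172.300490 = -0.00000009°.
North–south shift: 0.00000027 × 111195 = 0.0300227 m.
East–west at this latitude: -0.00000009° × 111195 × cos 57.1637° ≈ -0.00000009 × 60294.5 = -0.0054265 m.
Distance: √(0.0300227² + 0.0054265²) ≈ 0.0305091 m.
That is 0.0305091 m = 3.0509 cm.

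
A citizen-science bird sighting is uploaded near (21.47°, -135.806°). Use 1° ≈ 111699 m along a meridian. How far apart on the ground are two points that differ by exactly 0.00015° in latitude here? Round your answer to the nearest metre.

Along a meridian 0.00015° is 0.00015 × 111699 = 16.7549 m.

17 metres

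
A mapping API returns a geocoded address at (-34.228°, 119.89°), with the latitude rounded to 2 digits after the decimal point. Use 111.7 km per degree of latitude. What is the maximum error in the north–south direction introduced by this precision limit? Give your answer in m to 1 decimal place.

558.5 m

Rounding to 2 decimal places leaves the latitude within ±0.005° of the true value.
So the N–S error is at most 0.005 × 111700 = 558.5 m.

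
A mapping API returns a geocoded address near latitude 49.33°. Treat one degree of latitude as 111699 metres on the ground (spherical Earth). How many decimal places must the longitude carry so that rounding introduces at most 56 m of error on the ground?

3

At 49.33° one degree of longitude covers 111699 × cos 49.33° ≈ 111699 × 0.6517 ≈ 72794.4 m.
Rounding to N decimal places gives at most 0.5 × 10⁻ᴺ degrees of error, i.e. 0.5 × 10⁻ᴺ × 72794.4 m.
Setting 36397.2 × 10⁻ᴺ ≤ 56 gives 10ᴺ ≥ 649.9, i.e. N ≥ 2.81.
N = 2 would give 364 m (too coarse); N = 3 gives 36.4 m ≤ 56 m.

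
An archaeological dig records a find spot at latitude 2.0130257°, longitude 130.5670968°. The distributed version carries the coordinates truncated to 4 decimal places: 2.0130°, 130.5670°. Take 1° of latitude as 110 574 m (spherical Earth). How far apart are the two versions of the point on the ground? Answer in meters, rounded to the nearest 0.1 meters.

11.1 meters

The latitude changed by +0.0000257° and the longitude by +0.0000968°.
N–S: 0.0000257° × 110574 m/° = 2.84175 m.
E–W at 2.013°: 0.0000968° × 110574 × cos 2.013° = 0.0000968 × 110574 × 0.9994 ≈ 10.697 m.
Distance: √(2.84175² + 10.697²) ≈ 11.068 m.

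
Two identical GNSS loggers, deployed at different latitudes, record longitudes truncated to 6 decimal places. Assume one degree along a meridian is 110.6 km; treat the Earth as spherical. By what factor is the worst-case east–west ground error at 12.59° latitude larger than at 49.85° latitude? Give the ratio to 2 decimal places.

1.51

Truncating at 6 decimal places can drop up to a full unit in the last place, so the longitude may be off by as much as 1e-06°.
Error at 12.59° = 1e-06° × 110600 × cos 12.59° ≈ 0.1106 × 0.9760 = 0.10794 m.
At 49.85°: 1e-06° × 110600 × cos 49.85° = 1e-06 × 110600 × 0.6448 ≈ 0.071314 m.
Ratio: 0.10794 / 0.071314 = cos 12.59° / cos 49.85° ≈ 1.5136.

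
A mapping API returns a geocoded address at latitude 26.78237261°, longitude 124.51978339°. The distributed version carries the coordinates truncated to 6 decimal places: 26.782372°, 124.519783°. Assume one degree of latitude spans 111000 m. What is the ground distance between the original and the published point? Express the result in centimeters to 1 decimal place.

7.8 centimeters

Δlat = 26.78237261 − 26.782372 = +0.00000061°; Δlon = 124.51978339 − 124.519783 = +0.00000039°.
North–south shift: 0.00000061 × 111000 = 0.06771 m.
East–west at this latitude: 0.00000039° × 111000 × cos 26.7824° ≈ 0.00000039 × 99092.4 = 0.038646 m.
Combined displacement = (0.06771² + 0.038646²)^½ ≈ 0.0779626 m.
That is 0.0779626 m = 7.7963 cm.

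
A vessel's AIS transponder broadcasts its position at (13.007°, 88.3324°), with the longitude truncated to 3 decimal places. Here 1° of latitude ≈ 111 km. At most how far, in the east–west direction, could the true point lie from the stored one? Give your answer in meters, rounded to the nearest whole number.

108 meters

Truncating at 3 decimal places can drop up to a full unit in the last place, so the longitude may be off by as much as 0.001°.
At latitude 13.007° a degree of longitude spans 111000 m × cos 13.007° = 111000 × 0.9743 ≈ 108152 m.
So at most 0.001° × 108152 ≈ 108.152 m east–west.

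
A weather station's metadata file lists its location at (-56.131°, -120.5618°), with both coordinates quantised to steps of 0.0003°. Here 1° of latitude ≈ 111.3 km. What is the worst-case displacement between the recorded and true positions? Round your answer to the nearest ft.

63 ft

With a 0.0003° grid the true value lies within half a step, ±0.0003°/2 = ±0.00015°, of the stored one.
North–south component: 0.00015° × 111300 = 16.695 m.
E–W at 56.131°: 0.00015° × 111300 × cos 56.131° = 0.00015 × 111300 × 0.5573 ≈ 9.30406 m.
The two errors are perpendicular, so the maximum displacement is √(16.695² + 9.30406²) ≈ 19.1125 m.
In feet: 19.1125 m ÷ 0.3048 ≈ 62.705 ft.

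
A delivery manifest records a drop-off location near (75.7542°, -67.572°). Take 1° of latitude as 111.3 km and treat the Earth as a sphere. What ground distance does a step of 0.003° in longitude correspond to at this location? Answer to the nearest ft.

270 ft

At 75.7542° a degree of longitude is 111300 × cos 75.7542° ≈ 27389 m, so 0.003° corresponds to 82.1669 m.
In feet: 82.1669 m ÷ 0.3048 ≈ 269.58 ft.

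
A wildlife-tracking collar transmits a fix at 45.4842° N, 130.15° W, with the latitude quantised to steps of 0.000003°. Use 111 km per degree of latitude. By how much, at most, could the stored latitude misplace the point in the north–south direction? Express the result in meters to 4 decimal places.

0.1665 meters

With a 0.000003° grid the true value lies within half a step, ±0.000003°/2 = ±1.5e-06°, of the stored one.
So the N–S error is at most 1.5e-06 × 111000 = 0.1665 m.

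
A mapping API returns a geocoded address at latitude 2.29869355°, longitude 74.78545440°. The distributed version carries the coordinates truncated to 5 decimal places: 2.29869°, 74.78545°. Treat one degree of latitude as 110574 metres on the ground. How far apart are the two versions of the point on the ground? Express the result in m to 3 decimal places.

0.625 m

Δlat = 2.29869355 − 2.29869 = +0.00000355°; Δlon = 74.78545440 − 74.78545 = +0.00000440°.
North–south shift: 0.00000355 × 110574 = 0.392538 m.
E–W at 2.29869°: 0.00000440° × 110574 × cos 2.29869° = 0.00000440 × 110574 × 0.9992 ≈ 0.486134 m.
Hypotenuse of the two orthogonal shifts: √(0.392538² + 0.486134²) = 0.62483 m.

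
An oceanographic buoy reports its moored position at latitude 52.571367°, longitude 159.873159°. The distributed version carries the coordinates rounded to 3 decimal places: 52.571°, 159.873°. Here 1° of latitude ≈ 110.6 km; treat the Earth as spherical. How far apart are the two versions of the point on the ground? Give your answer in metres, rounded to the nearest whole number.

42 metres

The latitude changed by +0.000367° and the longitude by +0.000159°.
N–S: 0.000367° × 110600 m/° = 40.5902 m.
East–west at this latitude: 0.000159° × 110600 × cos 52.571° ≈ 0.000159 × 67220.2 = 10.688 m.
Combined displacement = (40.5902² + 10.688²)^½ ≈ 41.9738 m.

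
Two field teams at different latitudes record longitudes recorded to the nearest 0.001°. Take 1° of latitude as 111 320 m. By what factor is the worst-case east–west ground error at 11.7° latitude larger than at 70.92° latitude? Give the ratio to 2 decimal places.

Rounding to 3 decimal places leaves the longitude within ±0.0005° of the true value.
Error at 11.7° = 0.0005° × 111320 × cos 11.7° ≈ 55.66 × 0.9792 = 54.504 m.
At 70.92°: 0.0005° × 111320 × cos 70.92° = 0.0005 × 111320 × 0.3269 ≈ 18.195 m.
Ratio: 54.504 / 18.195 = cos 11.7° / cos 70.92° ≈ 2.9956.

3.00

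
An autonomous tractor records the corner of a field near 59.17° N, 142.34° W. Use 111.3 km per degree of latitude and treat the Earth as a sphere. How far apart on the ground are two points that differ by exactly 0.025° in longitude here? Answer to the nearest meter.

1426 meters

0.025° of longitude at 59.17° is 0.025 × 111300 × cos 59.17° ≈ 0.025 × 57040.4 = 1426.01 m.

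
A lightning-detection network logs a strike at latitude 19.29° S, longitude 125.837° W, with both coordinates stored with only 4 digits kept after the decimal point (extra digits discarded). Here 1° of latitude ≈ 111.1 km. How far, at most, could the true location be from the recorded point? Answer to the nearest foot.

50 feet

Truncating at 4 decimal places can drop up to a full unit in the last place, so each coordinate may be off by as much as 0.0001°.
N–S: 0.0001° × 111100 m/° = 11.11 m.
Longitude error → 0.0001 × 111100 × cos 19.29° = 0.0001 × 111100 × 0.9439 ≈ 10.4863 m.
Worst case both components are at the extreme and orthogonal: √(11.11² + 10.4863²) ≈ 15.2772 m.
In feet: 15.2772 m ÷ 0.3048 ≈ 50.122 ft.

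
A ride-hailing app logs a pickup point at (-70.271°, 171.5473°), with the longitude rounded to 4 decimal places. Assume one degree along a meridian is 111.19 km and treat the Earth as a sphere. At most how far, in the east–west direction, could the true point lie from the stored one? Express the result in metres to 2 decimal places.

Rounding to 4 decimal places leaves the longitude within ±5e-05° of the true value.
One degree of longitude at 70.271° is 111190 × cos 70.271° ≈ 111190 × 0.3376 = 37534.6 m.
So at most 5e-05° × 37534.6 ≈ 1.87673 m east–west.

1.88 metres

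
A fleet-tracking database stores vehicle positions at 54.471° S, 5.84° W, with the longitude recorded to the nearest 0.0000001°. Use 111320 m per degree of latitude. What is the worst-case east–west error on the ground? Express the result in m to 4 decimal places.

Rounding to 7 decimal places leaves the longitude within ±5e-08° of the true value.
One degree of longitude at 54.471° is 111320 × cos 54.471° ≈ 111320 × 0.5811 = 64689.7 m.
Maximum E–W displacement: 5e-08 × 64689.7 = 0.00323449 m.

0.0032 m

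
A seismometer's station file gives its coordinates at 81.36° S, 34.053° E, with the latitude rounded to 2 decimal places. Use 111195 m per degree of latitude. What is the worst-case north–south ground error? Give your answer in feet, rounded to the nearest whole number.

1824 feet

Rounding to 2 decimal places leaves the latitude within ±0.005° of the true value.
So the N–S error is at most 0.005 × 111195 = 555.975 m.
In feet: 555.975 m ÷ 0.3048 ≈ 1824.1 ft.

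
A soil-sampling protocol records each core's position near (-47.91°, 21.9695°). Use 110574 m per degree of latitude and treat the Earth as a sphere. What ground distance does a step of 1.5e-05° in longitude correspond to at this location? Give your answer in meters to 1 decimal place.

1.1 meters

1.5e-05° of longitude at 47.91° is 1.5e-05 × 110574 × cos 47.91° ≈ 1.5e-05 × 74117.4 = 1.11176 m.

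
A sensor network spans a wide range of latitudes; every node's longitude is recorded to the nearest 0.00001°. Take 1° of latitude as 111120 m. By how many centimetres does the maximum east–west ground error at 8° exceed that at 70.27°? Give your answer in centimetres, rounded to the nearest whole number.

36 centimetres

Rounding to 5 decimal places leaves the longitude within ±5e-06° of the true value.
At 8°: 5e-06° × 111120 × cos 8° = 5e-06 × 111120 × 0.9903 ≈ 0.55019 m.
Error at 70.27° = 5e-06° × 111120 × cos 70.27° ≈ 0.5556 × 0.3376 = 0.18756 m.
Difference: 0.55019 − 0.18756 = 0.36263 m.
That is 0.362629 m = 36.263 cm.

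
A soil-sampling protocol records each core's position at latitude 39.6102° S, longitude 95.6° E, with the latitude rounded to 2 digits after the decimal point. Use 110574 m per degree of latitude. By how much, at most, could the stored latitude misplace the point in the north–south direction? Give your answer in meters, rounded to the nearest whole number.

Rounding to 2 decimal places leaves the latitude within ±0.005° of the true value.
North–south distance: 0.005° × 110574 m/° = 552.87 m.

553 meters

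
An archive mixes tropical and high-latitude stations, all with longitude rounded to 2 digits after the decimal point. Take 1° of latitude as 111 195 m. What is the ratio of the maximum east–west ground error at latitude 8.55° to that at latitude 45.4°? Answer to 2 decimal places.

Rounding to 2 decimal places leaves the longitude within ±0.005° of the true value.
Error at 8.55° = 0.005° × 111195 × cos 8.55° ≈ 555.98 × 0.9889 = 549.8 m.
Error at 45.4° = 0.005° × 111195 × cos 45.4° ≈ 555.98 × 0.7022 = 390.38 m.
Ratio: 549.8 / 390.38 = cos 8.55° / cos 45.4° ≈ 1.4084.

1.41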